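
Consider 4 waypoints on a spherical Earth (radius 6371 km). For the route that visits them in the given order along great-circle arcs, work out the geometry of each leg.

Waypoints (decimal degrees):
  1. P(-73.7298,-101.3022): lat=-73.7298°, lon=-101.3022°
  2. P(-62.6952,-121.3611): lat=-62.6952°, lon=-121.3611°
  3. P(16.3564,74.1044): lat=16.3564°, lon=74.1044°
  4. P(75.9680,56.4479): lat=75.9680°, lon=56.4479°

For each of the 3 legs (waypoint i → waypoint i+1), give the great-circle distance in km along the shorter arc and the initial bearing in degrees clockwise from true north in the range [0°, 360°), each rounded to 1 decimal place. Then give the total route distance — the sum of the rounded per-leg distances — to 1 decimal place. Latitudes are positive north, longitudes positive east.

Leg 1: φ1=-1.2868278, φ2=-1.0942377, Δφ=0.1925901, Δλ=-0.3500938 rad; a=sin²(Δφ/2)+cosφ1·cosφ2·sin²(Δλ/2)=0.0131420748; c=2·atan2(√a, √(1-a))=0.229782968; dist=6371·c=1463.947 ≈ 1463.9 km; running total=1463.9 km
Leg 1 bearing: y=sinΔλ·cosφ2=-0.15733589, x=cosφ1·sinφ2-sinφ1·cosφ2·cosΔλ=0.16469019; θ=atan2(y, x)=-43.6917° <0 so +360° → 316.3083° ≈ 316.3°
Leg 2: φ1=-1.0942377, φ2=0.2854730, Δφ=1.3797107, Δλ=3.4115165 rad; a=sin²(Δφ/2)+cosφ1·cosφ2·sin²(Δλ/2)=0.8372275221; c=2·atan2(√a, √(1-a))=2.311022673; dist=6371·c=14723.525 ≈ 14723.5 km; running total=16187.4 km
Leg 2 bearing: y=sinΔλ·cosφ2=-0.25586605, x=cosφ1·sinφ2-sinφ1·cosφ2·cosΔλ=-0.69256260; θ=atan2(y, x)=-159.7233° <0 so +360° → 200.2767° ≈ 200.3°
Leg 3: φ1=0.2854730, φ2=1.3258917, Δφ=1.0404187, Δλ=-0.3081641 rad; a=sin²(Δφ/2)+cosφ1·cosφ2·sin²(Δλ/2)=0.2525502902; c=2·atan2(√a, √(1-a))=1.053077248; dist=6371·c=6709.155 ≈ 6709.2 km; running total=22896.6 km
Leg 3 bearing: y=sinΔλ·cosφ2=-0.07354161, x=cosφ1·sinφ2-sinφ1·cosφ2·cosΔλ=0.86583266; θ=atan2(y, x)=-4.8549° <0 so +360° → 355.1451° ≈ 355.1°

Leg 1: dist=1463.9 km, bearing=316.3°
Leg 2: dist=14723.5 km, bearing=200.3°
Leg 3: dist=6709.2 km, bearing=355.1°
Total: 22896.6 km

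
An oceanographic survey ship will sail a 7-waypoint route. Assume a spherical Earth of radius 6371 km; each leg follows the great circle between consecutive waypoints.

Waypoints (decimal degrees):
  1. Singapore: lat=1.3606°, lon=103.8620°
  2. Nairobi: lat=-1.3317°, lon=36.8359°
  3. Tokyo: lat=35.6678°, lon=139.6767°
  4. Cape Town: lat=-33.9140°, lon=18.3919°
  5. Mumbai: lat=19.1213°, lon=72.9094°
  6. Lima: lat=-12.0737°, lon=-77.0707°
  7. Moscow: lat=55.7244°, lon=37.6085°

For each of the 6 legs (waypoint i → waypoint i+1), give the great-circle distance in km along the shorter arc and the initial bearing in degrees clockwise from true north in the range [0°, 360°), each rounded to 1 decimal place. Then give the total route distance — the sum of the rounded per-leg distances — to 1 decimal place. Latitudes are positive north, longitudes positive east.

Leg 1: φ1=0.0237469, φ2=-0.0232425, Δφ=-0.0469895, Δλ=-1.1698261 rad; a=sin²(Δφ/2)+cosφ1·cosφ2·sin²(Δλ/2)=0.3052277536; c=2·atan2(√a, √(1-a))=1.170659361; dist=6371·c=7458.271 ≈ 7458.3 km; running total=7458.3 km
Leg 1 bearing: y=sinΔλ·cosφ2=-0.92043408, x=cosφ1·sinφ2-sinφ1·cosφ2·cosΔλ=-0.03249924; θ=atan2(y, x)=-92.0222° <0 so +360° → 267.9778° ≈ 268.0°
Leg 2: φ1=-0.0232425, φ2=0.6225205, Δφ=0.6457631, Δλ=1.7949106 rad; a=sin²(Δφ/2)+cosφ1·cosφ2·sin²(Δλ/2)=0.5970274969; c=2·atan2(√a, √(1-a))=1.766090367; dist=6371·c=11251.762 ≈ 11251.8 km; running total=18710.1 km
Leg 2 bearing: y=sinΔλ·cosφ2=0.79209403, x=cosφ1·sinφ2-sinφ1·cosφ2·cosΔλ=0.57873112; θ=atan2(y, x)=53.8469° ≈ 53.8°
Leg 3: φ1=0.6225205, φ2=-0.5919110, Δφ=-1.2144315, Δλ=-2.1168191 rad; a=sin²(Δφ/2)+cosφ1·cosφ2·sin²(Δλ/2)=0.8377190957; c=2·atan2(√a, √(1-a))=2.312355093; dist=6371·c=14732.014 ≈ 14732.0 km; running total=33442.1 km
Leg 3 bearing: y=sinΔλ·cosφ2=-0.70920921, x=cosφ1·sinφ2-sinφ1·cosφ2·cosΔλ=-0.20200383; θ=atan2(y, x)=-105.8985° <0 so +360° → 254.1015° ≈ 254.1°
Leg 4: φ1=-0.5919110, φ2=0.3337296, Δφ=0.9256406, Δλ=0.9515099 rad; a=sin²(Δφ/2)+cosφ1·cosφ2·sin²(Δλ/2)=0.3638192446; c=2·atan2(√a, √(1-a))=1.294949849; dist=6371·c=8250.125 ≈ 8250.1 km; running total=41692.2 km
Leg 4 bearing: y=sinΔλ·cosφ2=0.76936603, x=cosφ1·sinφ2-sinφ1·cosφ2·cosΔλ=0.57783658; θ=atan2(y, x)=53.0914° ≈ 53.1°
Leg 5: φ1=0.3337296, φ2=-0.2107258, Δφ=-0.5444555, Δλ=-2.6176466 rad; a=sin²(Δφ/2)+cosφ1·cosφ2·sin²(Δλ/2)=0.9342506584; c=2·atan2(√a, √(1-a))=2.622967144; dist=6371·c=16710.924 ≈ 16710.9 km; running total=58403.1 km
Leg 5 bearing: y=sinΔλ·cosφ2=-0.48923378, x=cosφ1·sinφ2-sinφ1·cosφ2·cosΔλ=0.07972308; θ=atan2(y, x)=-80.7447° <0 so +360° → 279.2553° ≈ 279.3°
Leg 6: φ1=-0.2107258, φ2=0.9725743, Δφ=1.1833001, Δλ=2.0015296 rad; a=sin²(Δφ/2)+cosφ1·cosφ2·sin²(Δλ/2)=0.7013947685; c=2·atan2(√a, √(1-a))=1.985358836; dist=6371·c=12648.721 ≈ 12648.7 km; running total=71051.8 km
Leg 6 bearing: y=sinΔλ·cosφ2=0.51173376, x=cosφ1·sinφ2-sinφ1·cosφ2·cosΔλ=0.75887360; θ=atan2(y, x)=33.9931° ≈ 34.0°

Leg 1: dist=7458.3 km, bearing=268.0°
Leg 2: dist=11251.8 km, bearing=53.8°
Leg 3: dist=14732.0 km, bearing=254.1°
Leg 4: dist=8250.1 km, bearing=53.1°
Leg 5: dist=16710.9 km, bearing=279.3°
Leg 6: dist=12648.7 km, bearing=34.0°
Total: 71051.8 km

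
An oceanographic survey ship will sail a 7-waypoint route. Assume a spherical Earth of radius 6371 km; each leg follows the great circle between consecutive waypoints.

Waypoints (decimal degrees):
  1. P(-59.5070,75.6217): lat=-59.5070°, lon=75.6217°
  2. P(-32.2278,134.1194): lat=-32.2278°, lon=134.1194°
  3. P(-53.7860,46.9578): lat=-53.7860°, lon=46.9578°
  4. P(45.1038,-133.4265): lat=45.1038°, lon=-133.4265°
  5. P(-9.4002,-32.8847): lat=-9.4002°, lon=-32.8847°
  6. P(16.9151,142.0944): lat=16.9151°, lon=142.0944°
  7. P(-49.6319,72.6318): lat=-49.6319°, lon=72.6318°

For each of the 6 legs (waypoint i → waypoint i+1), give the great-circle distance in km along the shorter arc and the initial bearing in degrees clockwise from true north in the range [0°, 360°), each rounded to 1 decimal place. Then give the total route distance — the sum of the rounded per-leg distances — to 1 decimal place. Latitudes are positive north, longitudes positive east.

Leg 1: φ1=-1.0385931, φ2=-0.5624812, Δφ=0.4761119, Δλ=1.0209775 rad; a=sin²(Δφ/2)+cosφ1·cosφ2·sin²(Δλ/2)=0.1580857944; c=2·atan2(√a, √(1-a))=0.817799540; dist=6371·c=5210.201 ≈ 5210.2 km; running total=5210.2 km
Leg 1 bearing: y=sinΔλ·cosφ2=0.72126000, x=cosφ1·sinφ2-sinφ1·cosφ2·cosΔλ=0.11028471; θ=atan2(y, x)=81.3065° ≈ 81.3°
Leg 2: φ1=-0.5624812, φ2=-0.9387428, Δφ=-0.3762616, Δλ=-1.5212569 rad; a=sin²(Δφ/2)+cosφ1·cosφ2·sin²(Δλ/2)=0.2724934934; c=2·atan2(√a, √(1-a))=1.098409499; dist=6371·c=6997.967 ≈ 6998.0 km; running total=12208.2 km
Leg 2 bearing: y=sinΔλ·cosφ2=-0.59007802, x=cosφ1·sinφ2-sinφ1·cosφ2·cosΔλ=-0.66691161; θ=atan2(y, x)=-138.4979° <0 so +360° → 221.5021° ≈ 221.5°
Leg 3: φ1=-0.9387428, φ2=0.7872098, Δφ=1.7259526, Δλ=-3.1483000 rad; a=sin²(Δφ/2)+cosφ1·cosφ2·sin²(Δλ/2)=0.9942657255; c=2·atan2(√a, √(1-a))=2.989997552; dist=6371·c=19049.274 ≈ 19049.3 km; running total=31257.5 km
Leg 3 bearing: y=sinΔλ·cosφ2=0.00473414, x=cosφ1·sinφ2-sinφ1·cosφ2·cosΔλ=-0.15094091; θ=atan2(y, x)=178.2036° ≈ 178.2°
Leg 4: φ1=0.7872098, φ2=-0.1640644, Δφ=-0.9512743, Δλ=1.7547854 rad; a=sin²(Δφ/2)+cosφ1·cosφ2·sin²(Δλ/2)=0.6215494584; c=2·atan2(√a, √(1-a))=1.816355660; dist=6371·c=11572.002 ≈ 11572.0 km; running total=42829.5 km
Leg 4 bearing: y=sinΔλ·cosφ2=0.96991994, x=cosφ1·sinφ2-sinφ1·cosφ2·cosΔλ=0.01257908; θ=atan2(y, x)=89.2570° ≈ 89.3°
Leg 5: φ1=-0.1640644, φ2=0.2952242, Δφ=0.4592886, Δλ=3.0539614 rad; a=sin²(Δφ/2)+cosφ1·cosφ2·sin²(Δλ/2)=0.9938945144; c=2·atan2(√a, √(1-a))=2.985157978; dist=6371·c=19018.441 ≈ 19018.4 km; running total=61847.9 km
Leg 5 bearing: y=sinΔλ·cosφ2=0.08373278, x=cosφ1·sinφ2-sinφ1·cosφ2·cosΔλ=0.13138362; θ=atan2(y, x)=32.5100° ≈ 32.5°
Leg 6: φ1=0.2952242, φ2=-0.8662401, Δφ=-1.1614643, Δλ=-1.2123511 rad; a=sin²(Δφ/2)+cosφ1·cosφ2·sin²(Δλ/2)=0.5021422096; c=2·atan2(√a, √(1-a))=1.575080759; dist=6371·c=10034.840 ≈ 10034.8 km; running total=71882.7 km
Leg 6 bearing: y=sinΔλ·cosφ2=-0.60653046, x=cosφ1·sinφ2-sinφ1·cosφ2·cosΔλ=-0.79504871; θ=atan2(y, x)=-142.6605° <0 so +360° → 217.3395° ≈ 217.3°

Leg 1: dist=5210.2 km, bearing=81.3°
Leg 2: dist=6998.0 km, bearing=221.5°
Leg 3: dist=19049.3 km, bearing=178.2°
Leg 4: dist=11572.0 km, bearing=89.3°
Leg 5: dist=19018.4 km, bearing=32.5°
Leg 6: dist=10034.8 km, bearing=217.3°
Total: 71882.7 km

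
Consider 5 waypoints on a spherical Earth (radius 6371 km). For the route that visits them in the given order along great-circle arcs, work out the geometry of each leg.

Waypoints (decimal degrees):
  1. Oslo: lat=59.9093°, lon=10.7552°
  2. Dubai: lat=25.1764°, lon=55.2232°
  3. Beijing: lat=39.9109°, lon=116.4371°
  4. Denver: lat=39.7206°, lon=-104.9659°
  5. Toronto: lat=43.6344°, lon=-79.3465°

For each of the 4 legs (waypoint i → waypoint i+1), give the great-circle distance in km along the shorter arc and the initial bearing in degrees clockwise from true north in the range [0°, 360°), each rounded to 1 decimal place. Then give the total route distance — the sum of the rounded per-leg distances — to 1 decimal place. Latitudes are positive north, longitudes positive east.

Leg 1: φ1=1.0456145, φ2=0.4394111, Δφ=-0.6062035, Δλ=0.7761130 rad; a=sin²(Δφ/2)+cosφ1·cosφ2·sin²(Δλ/2)=0.1540577629; c=2·atan2(√a, √(1-a))=0.806700482; dist=6371·c=5139.489 ≈ 5139.5 km; running total=5139.5 km
Leg 1 bearing: y=sinΔλ·cosφ2=0.63396392, x=cosφ1·sinφ2-sinφ1·cosφ2·cosΔλ=-0.34552224; θ=atan2(y, x)=118.5912° ≈ 118.6°
Leg 2: φ1=0.4394111, φ2=0.6965766, Δφ=0.2571655, Δλ=1.0683841 rad; a=sin²(Δφ/2)+cosφ1·cosφ2·sin²(Δλ/2)=0.1963934368; c=2·atan2(√a, √(1-a))=0.918247992; dist=6371·c=5850.158 ≈ 5850.2 km; running total=10989.7 km
Leg 2 bearing: y=sinΔλ·cosφ2=0.67225463, x=cosφ1·sinφ2-sinφ1·cosφ2·cosΔλ=0.42351616; θ=atan2(y, x)=57.7893° ≈ 57.8°
Leg 3: φ1=0.6965766, φ2=0.6932553, Δφ=-0.0033214, Δλ=-3.8642113 rad; a=sin²(Δφ/2)+cosφ1·cosφ2·sin²(Δλ/2)=0.5162634322; c=2·atan2(√a, √(1-a))=1.603328929; dist=6371·c=10214.809 ≈ 10214.8 km; running total=21204.5 km
Leg 3 bearing: y=sinΔλ·cosφ2=0.50869135, x=cosφ1·sinφ2-sinφ1·cosφ2·cosΔλ=0.86033430; θ=atan2(y, x)=30.5946° ≈ 30.6°
Leg 4: φ1=0.6932553, φ2=0.7615639, Δφ=0.0683087, Δλ=0.4471429 rad; a=sin²(Δφ/2)+cosφ1·cosφ2·sin²(Δλ/2)=0.0285313553; c=2·atan2(√a, √(1-a))=0.339451957; dist=6371·c=2162.648 ≈ 2162.6 km; running total=23367.1 km
Leg 4 bearing: y=sinΔλ·cosφ2=0.31294637, x=cosφ1·sinφ2-sinφ1·cosφ2·cosΔλ=0.11372704; θ=atan2(y, x)=70.0285° ≈ 70.0°

Leg 1: dist=5139.5 km, bearing=118.6°
Leg 2: dist=5850.2 km, bearing=57.8°
Leg 3: dist=10214.8 km, bearing=30.6°
Leg 4: dist=2162.6 km, bearing=70.0°
Total: 23367.1 km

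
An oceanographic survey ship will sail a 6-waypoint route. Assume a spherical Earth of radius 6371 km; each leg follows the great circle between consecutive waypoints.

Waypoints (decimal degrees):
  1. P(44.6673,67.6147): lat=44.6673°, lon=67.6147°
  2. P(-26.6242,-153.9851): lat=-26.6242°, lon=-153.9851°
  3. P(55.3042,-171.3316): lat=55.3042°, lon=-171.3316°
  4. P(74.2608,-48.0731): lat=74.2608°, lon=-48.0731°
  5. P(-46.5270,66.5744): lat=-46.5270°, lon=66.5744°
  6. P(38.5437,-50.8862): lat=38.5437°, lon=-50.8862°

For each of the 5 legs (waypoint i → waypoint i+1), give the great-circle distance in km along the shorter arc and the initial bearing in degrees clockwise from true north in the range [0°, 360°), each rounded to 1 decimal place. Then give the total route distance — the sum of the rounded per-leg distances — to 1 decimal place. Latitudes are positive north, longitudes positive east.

Leg 1: φ1=0.7795915, φ2=-0.4646800, Δφ=-1.2442714, Δλ=-3.8676461 rad; a=sin²(Δφ/2)+cosφ1·cosφ2·sin²(Δλ/2)=0.8952390775; c=2·atan2(√a, √(1-a))=2.482385605; dist=6371·c=15815.279 ≈ 15815.3 km; running total=15815.3 km
Leg 1 bearing: y=sinΔλ·cosφ2=0.59352449, x=cosφ1·sinφ2-sinφ1·cosφ2·cosΔλ=0.15123812; θ=atan2(y, x)=75.7045° ≈ 75.7°
Leg 2: φ1=-0.4646800, φ2=0.9652404, Δφ=1.4299203, Δλ=-0.3027535 rad; a=sin²(Δφ/2)+cosφ1·cosφ2·sin²(Δλ/2)=0.4413664996; c=2·atan2(√a, √(1-a))=1.453258882; dist=6371·c=9258.712 ≈ 9258.7 km; running total=25074.0 km
Leg 2 bearing: y=sinΔλ·cosφ2=-0.16971252, x=cosφ1·sinφ2-sinφ1·cosφ2·cosΔλ=0.97849175; θ=atan2(y, x)=-9.8397° <0 so +360° → 350.1603° ≈ 350.2°
Leg 3: φ1=0.9652404, φ2=1.2960955, Δφ=0.3308551, Δλ=2.1512667 rad; a=sin²(Δφ/2)+cosφ1·cosφ2·sin²(Δλ/2)=0.1466598958; c=2·atan2(√a, √(1-a))=0.786001247; dist=6371·c=5007.614 ≈ 5007.6 km; running total=30081.6 km
Leg 3 bearing: y=sinΔλ·cosφ2=0.22682810, x=cosφ1·sinφ2-sinφ1·cosφ2·cosΔλ=0.67018810; θ=atan2(y, x)=18.6986° ≈ 18.7°
Leg 4: φ1=1.2960955, φ2=-0.8120493, Δφ=-2.1081448, Δλ=2.0009764 rad; a=sin²(Δφ/2)+cosφ1·cosφ2·sin²(Δλ/2)=0.8881602965; c=2·atan2(√a, √(1-a))=2.459603782; dist=6371·c=15670.136 ≈ 15670.1 km; running total=45751.7 km
Leg 4 bearing: y=sinΔλ·cosφ2=0.62532831, x=cosφ1·sinφ2-sinφ1·cosφ2·cosΔλ=0.07931481; θ=atan2(y, x)=82.7714° ≈ 82.8°
Leg 5: φ1=-0.8120493, φ2=0.6727145, Δφ=1.4847638, Δλ=-2.0500742 rad; a=sin²(Δφ/2)+cosφ1·cosφ2·sin²(Δλ/2)=0.8501689034; c=2·atan2(√a, √(1-a))=2.346666957; dist=6371·c=14950.615 ≈ 14950.6 km; running total=60702.3 km
Leg 5 bearing: y=sinΔλ·cosφ2=-0.69400874, x=cosφ1·sinφ2-sinφ1·cosφ2·cosΔλ=0.16696952; θ=atan2(y, x)=-76.4725° <0 so +360° → 283.5275° ≈ 283.5°

Leg 1: dist=15815.3 km, bearing=75.7°
Leg 2: dist=9258.7 km, bearing=350.2°
Leg 3: dist=5007.6 km, bearing=18.7°
Leg 4: dist=15670.1 km, bearing=82.8°
Leg 5: dist=14950.6 km, bearing=283.5°
Total: 60702.3 km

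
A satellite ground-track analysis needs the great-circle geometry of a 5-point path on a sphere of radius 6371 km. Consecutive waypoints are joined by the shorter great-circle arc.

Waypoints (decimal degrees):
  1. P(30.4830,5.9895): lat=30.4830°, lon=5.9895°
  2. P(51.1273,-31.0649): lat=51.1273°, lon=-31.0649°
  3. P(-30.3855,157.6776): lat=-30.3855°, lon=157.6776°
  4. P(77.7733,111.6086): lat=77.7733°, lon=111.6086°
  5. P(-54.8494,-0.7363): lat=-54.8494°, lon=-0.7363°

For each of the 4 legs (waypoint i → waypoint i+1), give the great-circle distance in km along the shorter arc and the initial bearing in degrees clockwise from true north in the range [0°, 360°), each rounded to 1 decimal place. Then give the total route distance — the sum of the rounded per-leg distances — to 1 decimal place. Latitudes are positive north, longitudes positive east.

Leg 1: φ1=0.5320287, φ2=0.8923397, Δφ=0.3603110, Δλ=-0.6467213 rad; a=sin²(Δφ/2)+cosφ1·cosφ2·sin²(Δλ/2)=0.0867146172; c=2·atan2(√a, √(1-a))=0.597808998; dist=6371·c=3808.641 ≈ 3808.6 km; running total=3808.6 km
Leg 1 bearing: y=sinΔλ·cosφ2=-0.37817011, x=cosφ1·sinφ2-sinφ1·cosφ2·cosΔλ=0.41685505; θ=atan2(y, x)=-42.2143° <0 so +360° → 317.7857° ≈ 317.8°
Leg 2: φ1=0.8923397, φ2=-0.5303270, Δφ=-1.4226667, Δλ=3.2941781 rad; a=sin²(Δφ/2)+cosφ1·cosφ2·sin²(Δλ/2)=0.9644478761; c=2·atan2(√a, √(1-a))=2.762216230; dist=6371·c=17598.080 ≈ 17598.1 km; running total=21406.7 km
Leg 2 bearing: y=sinΔλ·cosφ2=-0.13111637, x=cosφ1·sinφ2-sinφ1·cosφ2·cosΔλ=0.34635412; θ=atan2(y, x)=-20.7347° <0 so +360° → 339.2653° ≈ 339.3°
Leg 3: φ1=-0.5303270, φ2=1.3574002, Δφ=1.8877272, Δλ=-0.8040557 rad; a=sin²(Δφ/2)+cosφ1·cosφ2·sin²(Δλ/2)=0.6837965491; c=2·atan2(√a, √(1-a))=1.947215916; dist=6371·c=12405.713 ≈ 12405.7 km; running total=33812.4 km
Leg 3 bearing: y=sinΔλ·cosφ2=-0.15251902, x=cosφ1·sinφ2-sinφ1·cosφ2·cosΔλ=0.91739482; θ=atan2(y, x)=-9.4392° <0 so +360° → 350.5608° ≈ 350.6°
Leg 4: φ1=1.3574002, φ2=-0.9573026, Δφ=-2.3147028, Δλ=-1.9607884 rad; a=sin²(Δφ/2)+cosφ1·cosφ2·sin²(Δλ/2)=0.9227249481; c=2·atan2(√a, √(1-a))=2.578203349; dist=6371·c=16425.734 ≈ 16425.7 km; running total=50238.1 km
Leg 4 bearing: y=sinΔλ·cosφ2=-0.53249738, x=cosφ1·sinφ2-sinφ1·cosφ2·cosΔλ=0.04075559; θ=atan2(y, x)=-85.6233° <0 so +360° → 274.3767° ≈ 274.4°

Leg 1: dist=3808.6 km, bearing=317.8°
Leg 2: dist=17598.1 km, bearing=339.3°
Leg 3: dist=12405.7 km, bearing=350.6°
Leg 4: dist=16425.7 km, bearing=274.4°
Total: 50238.1 km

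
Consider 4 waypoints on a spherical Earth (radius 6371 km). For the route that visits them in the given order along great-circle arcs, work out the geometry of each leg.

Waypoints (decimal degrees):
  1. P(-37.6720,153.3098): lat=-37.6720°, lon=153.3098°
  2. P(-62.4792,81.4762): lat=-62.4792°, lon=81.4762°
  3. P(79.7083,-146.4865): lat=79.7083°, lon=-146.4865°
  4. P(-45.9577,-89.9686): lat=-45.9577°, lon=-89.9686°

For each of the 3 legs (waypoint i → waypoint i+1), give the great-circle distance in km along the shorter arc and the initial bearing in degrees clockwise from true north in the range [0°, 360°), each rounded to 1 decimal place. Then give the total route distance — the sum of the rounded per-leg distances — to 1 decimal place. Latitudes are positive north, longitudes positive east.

Leg 1: dist=5448.9 km, bearing=215.6°
Leg 2: dist=17580.2 km, bearing=20.8°
Leg 3: dist=14421.8 km, bearing=131.1°
Total: 37450.9 km

Leg 1: φ1=-0.6575004, φ2=-1.0904678, Δφ=-0.4329673, Δλ=-1.2537328 rad; a=sin²(Δφ/2)+cosφ1·cosφ2·sin²(Δλ/2)=0.1719925333; c=2·atan2(√a, √(1-a))=0.855269759; dist=6371·c=5448.924 ≈ 5448.9 km; running total=5448.9 km
Leg 1 bearing: y=sinΔλ·cosφ2=-0.43903871, x=cosφ1·sinφ2-sinφ1·cosφ2·cosΔλ=-0.61391320; θ=atan2(y, x)=-144.4296° <0 so +360° → 215.5704° ≈ 215.6°
Leg 2: φ1=-1.0904678, φ2=1.3911723, Δφ=2.4816400, Δλ=-3.9786997 rad; a=sin²(Δφ/2)+cosφ1·cosφ2·sin²(Δλ/2)=0.9639267948; c=2·atan2(√a, √(1-a))=2.759412028; dist=6371·c=17580.214 ≈ 17580.2 km; running total=23029.1 km
Leg 2 bearing: y=sinΔλ·cosφ2=0.13269217, x=cosφ1·sinφ2-sinφ1·cosφ2·cosΔλ=0.34854054; θ=atan2(y, x)=20.8422° ≈ 20.8°
Leg 3: φ1=1.3911723, φ2=-0.8021132, Δφ=-2.1932855, Δλ=0.9864234 rad; a=sin²(Δφ/2)+cosφ1·cosφ2·sin²(Δλ/2)=0.8193710113; c=2·atan2(√a, √(1-a))=2.263658514; dist=6371·c=14421.768 ≈ 14421.8 km; running total=37450.9 km
Leg 3 bearing: y=sinΔλ·cosφ2=0.57982831, x=cosφ1·sinφ2-sinφ1·cosφ2·cosΔλ=-0.50577442; θ=atan2(y, x)=131.0976° ≈ 131.1°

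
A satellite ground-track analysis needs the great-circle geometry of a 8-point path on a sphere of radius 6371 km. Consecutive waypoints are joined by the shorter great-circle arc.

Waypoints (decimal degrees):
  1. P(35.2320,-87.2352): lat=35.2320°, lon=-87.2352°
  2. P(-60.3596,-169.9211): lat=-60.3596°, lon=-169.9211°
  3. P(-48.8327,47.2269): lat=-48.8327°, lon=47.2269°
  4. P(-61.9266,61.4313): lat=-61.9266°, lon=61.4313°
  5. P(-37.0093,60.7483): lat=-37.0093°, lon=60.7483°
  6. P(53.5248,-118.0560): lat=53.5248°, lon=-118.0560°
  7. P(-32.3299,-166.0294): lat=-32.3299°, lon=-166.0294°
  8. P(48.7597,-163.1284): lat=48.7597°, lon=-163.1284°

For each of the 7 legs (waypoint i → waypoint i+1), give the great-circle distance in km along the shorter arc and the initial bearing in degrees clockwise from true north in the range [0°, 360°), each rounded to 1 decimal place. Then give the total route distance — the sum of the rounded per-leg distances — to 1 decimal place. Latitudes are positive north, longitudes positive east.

Leg 1: dist=12981.1 km, bearing=213.3°
Leg 2: dist=7421.9 km, bearing=205.6°
Leg 3: dist=1702.0 km, bearing=154.1°
Leg 4: dist=2771.1 km, bearing=358.7°
Leg 5: dist=18176.3 km, bearing=357.5°
Leg 6: dist=10605.7 km, bearing=219.1°
Leg 7: dist=9021.4 km, bearing=1.9°
Total: 62679.5 km

Leg 1: φ1=0.6149144, φ2=-1.0534738, Δφ=-1.6683882, Δλ=-1.4431412 rad; a=sin²(Δφ/2)+cosφ1·cosφ2·sin²(Δλ/2)=0.7249862900; c=2·atan2(√a, √(1-a))=2.037530962; dist=6371·c=12981.110 ≈ 12981.1 km; running total=12981.1 km
Leg 1 bearing: y=sinΔλ·cosφ2=-0.49053071, x=cosφ1·sinφ2-sinφ1·cosφ2·cosΔλ=-0.74626021; θ=atan2(y, x)=-146.6823° <0 so +360° → 213.3177° ≈ 213.3°
Leg 2: φ1=-1.0534738, φ2=-0.8522914, Δφ=0.2011824, Δλ=3.7899476 rad; a=sin²(Δφ/2)+cosφ1·cosφ2·sin²(Δλ/2)=0.3026000001; c=2·atan2(√a, √(1-a))=1.164946169; dist=6371·c=7421.872 ≈ 7421.9 km; running total=20403.0 km
Leg 2 bearing: y=sinΔλ·cosφ2=-0.39750735, x=cosφ1·sinφ2-sinφ1·cosφ2·cosΔλ=-0.82832413; θ=atan2(y, x)=-154.3640° <0 so +360° → 205.6360° ≈ 205.6°
Leg 3: φ1=-0.8522914, φ2=-1.0808231, Δφ=-0.2285317, Δλ=0.2479135 rad; a=sin²(Δφ/2)+cosφ1·cosφ2·sin²(Δλ/2)=0.0177354611; c=2·atan2(√a, √(1-a))=0.267142757; dist=6371·c=1701.967 ≈ 1702.0 km; running total=22105.0 km
Leg 3 bearing: y=sinΔλ·cosφ2=0.11547725, x=cosφ1·sinφ2-sinφ1·cosφ2·cosΔλ=-0.23737873; θ=atan2(y, x)=154.0585° ≈ 154.1°
Leg 4: φ1=-1.0808231, φ2=-0.6459341, Δφ=0.4348889, Δλ=-0.0119206 rad; a=sin²(Δφ/2)+cosφ1·cosφ2·sin²(Δλ/2)=0.0465549277; c=2·atan2(√a, √(1-a))=0.434952295; dist=6371·c=2771.081 ≈ 2771.1 km; running total=24876.1 km
Leg 4 bearing: y=sinΔλ·cosφ2=-0.00951882, x=cosφ1·sinφ2-sinφ1·cosφ2·cosΔλ=0.42125961; θ=atan2(y, x)=-1.2944° <0 so +360° → 358.7056° ≈ 358.7°
Leg 5: φ1=-0.6459341, φ2=0.9341840, Δφ=1.5801181, Δλ=-3.1207238 rad; a=sin²(Δφ/2)+cosφ1·cosφ2·sin²(Δλ/2)=0.9793197496; c=2·atan2(√a, √(1-a))=2.852979407; dist=6371·c=18176.332 ≈ 18176.3 km; running total=43052.4 km
Leg 5 bearing: y=sinΔλ·cosφ2=-0.01240514, x=cosφ1·sinφ2-sinφ1·cosφ2·cosΔλ=0.28435264; θ=atan2(y, x)=-2.4980° <0 so +360° → 357.5020° ≈ 357.5°
Leg 6: φ1=0.9341840, φ2=-0.5642632, Δφ=-1.4984472, Δλ=-0.8372938 rad; a=sin²(Δφ/2)+cosφ1·cosφ2·sin²(Δλ/2)=0.5468716727; c=2·atan2(√a, √(1-a))=1.664677518; dist=6371·c=10605.660 ≈ 10605.7 km; running total=53658.1 km
Leg 6 bearing: y=sinΔλ·cosφ2=-0.62768208, x=cosφ1·sinφ2-sinφ1·cosφ2·cosΔλ=-0.77280488; θ=atan2(y, x)=-140.9161° <0 so +360° → 219.0839° ≈ 219.1°
Leg 7: φ1=-0.5642632, φ2=0.8510173, Δφ=1.4152805, Δλ=0.0506320 rad; a=sin²(Δφ/2)+cosφ1·cosφ2·sin²(Δλ/2)=0.4229120669; c=2·atan2(√a, √(1-a))=1.416003035; dist=6371·c=9021.355 ≈ 9021.4 km; running total=62679.5 km
Leg 7 bearing: y=sinΔλ·cosφ2=0.03336329, x=cosφ1·sinφ2-sinφ1·cosφ2·cosΔλ=0.98747997; θ=atan2(y, x)=1.9351° ≈ 1.9°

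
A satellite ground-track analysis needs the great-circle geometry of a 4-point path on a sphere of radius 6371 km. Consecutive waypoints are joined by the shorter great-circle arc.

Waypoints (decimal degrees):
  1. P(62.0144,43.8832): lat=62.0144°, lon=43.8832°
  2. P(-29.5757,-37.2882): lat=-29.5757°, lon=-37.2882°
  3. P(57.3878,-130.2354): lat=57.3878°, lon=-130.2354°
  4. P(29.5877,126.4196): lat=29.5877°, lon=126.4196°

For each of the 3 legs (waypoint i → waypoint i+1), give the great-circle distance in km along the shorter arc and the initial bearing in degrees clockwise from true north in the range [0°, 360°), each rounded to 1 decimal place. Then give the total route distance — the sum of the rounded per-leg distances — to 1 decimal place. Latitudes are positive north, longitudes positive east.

Leg 1: φ1=1.0823555, φ2=-0.5161933, Δφ=-1.5985488, Δλ=-1.4167082 rad; a=sin²(Δφ/2)+cosφ1·cosφ2·sin²(Δλ/2)=0.6866106230; c=2·atan2(√a, √(1-a))=1.953275067; dist=6371·c=12444.315 ≈ 12444.3 km; running total=12444.3 km
Leg 1 bearing: y=sinΔλ·cosφ2=-0.85939999, x=cosφ1·sinφ2-sinφ1·cosφ2·cosΔλ=-0.34948184; θ=atan2(y, x)=-112.1295° <0 so +360° → 247.8705° ≈ 247.9°
Leg 2: φ1=-0.5161933, φ2=1.0016061, Δφ=1.5177994, Δλ=-1.6222347 rad; a=sin²(Δφ/2)+cosφ1·cosφ2·sin²(Δλ/2)=0.7199275482; c=2·atan2(√a, √(1-a))=2.026233644; dist=6371·c=12909.135 ≈ 12909.1 km; running total=25353.4 km
Leg 2 bearing: y=sinΔλ·cosφ2=-0.53823731, x=cosφ1·sinφ2-sinφ1·cosφ2·cosΔλ=0.71890757; θ=atan2(y, x)=-36.8217° <0 so +360° → 323.1783° ≈ 323.2°
Leg 3: φ1=1.0016061, φ2=0.5164028, Δφ=-0.4852033, Δλ=4.4794748 rad; a=sin²(Δφ/2)+cosφ1·cosφ2·sin²(Δλ/2)=0.3461336817; c=2·atan2(√a, √(1-a))=1.257987219; dist=6371·c=8014.637 ≈ 8014.6 km; running total=33368.0 km
Leg 3 bearing: y=sinΔλ·cosφ2=-0.84611989, x=cosφ1·sinφ2-sinφ1·cosφ2·cosΔλ=0.43518015; θ=atan2(y, x)=-62.7821° <0 so +360° → 297.2179° ≈ 297.2°

Leg 1: dist=12444.3 km, bearing=247.9°
Leg 2: dist=12909.1 km, bearing=323.2°
Leg 3: dist=8014.6 km, bearing=297.2°
Total: 33368.0 km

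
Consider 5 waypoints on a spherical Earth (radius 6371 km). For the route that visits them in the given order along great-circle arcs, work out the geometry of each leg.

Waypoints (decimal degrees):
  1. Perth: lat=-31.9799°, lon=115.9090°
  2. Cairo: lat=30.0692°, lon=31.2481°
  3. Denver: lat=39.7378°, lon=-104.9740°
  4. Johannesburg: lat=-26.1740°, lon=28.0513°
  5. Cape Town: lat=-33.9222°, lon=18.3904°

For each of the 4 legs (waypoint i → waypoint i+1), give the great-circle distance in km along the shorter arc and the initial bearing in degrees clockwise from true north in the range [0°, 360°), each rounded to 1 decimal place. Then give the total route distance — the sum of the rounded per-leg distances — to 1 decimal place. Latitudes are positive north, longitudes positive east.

Leg 1: φ1=-0.5581545, φ2=0.5248065, Δφ=1.0829611, Δλ=-1.4776115 rad; a=sin²(Δφ/2)+cosφ1·cosφ2·sin²(Δλ/2)=0.5985292467; c=2·atan2(√a, √(1-a))=1.769153000; dist=6371·c=11271.274 ≈ 11271.3 km; running total=11271.3 km
Leg 1 bearing: y=sinΔλ·cosφ2=-0.86166620, x=cosφ1·sinφ2-sinφ1·cosφ2·cosΔλ=0.46765298; θ=atan2(y, x)=-61.5099° <0 so +360° → 298.4901° ≈ 298.5°
Leg 2: φ1=0.5248065, φ2=0.6935554, Δφ=0.1687489, Δλ=-2.3775242 rad; a=sin²(Δφ/2)+cosφ1·cosφ2·sin²(Δλ/2)=0.5800977476; c=2·atan2(√a, √(1-a))=1.731685029; dist=6371·c=11032.565 ≈ 11032.6 km; running total=22303.9 km
Leg 2 bearing: y=sinΔλ·cosφ2=-0.53202873, x=cosφ1·sinφ2-sinφ1·cosφ2·cosΔλ=0.83143420; θ=atan2(y, x)=-32.6149° <0 so +360° → 327.3851° ≈ 327.4°
Leg 3: φ1=0.6935554, φ2=-0.4568225, Δφ=-1.1503779, Δλ=2.3217295 rad; a=sin²(Δφ/2)+cosφ1·cosφ2·sin²(Δλ/2)=0.8764355123; c=2·atan2(√a, √(1-a))=2.423209735; dist=6371·c=15438.269 ≈ 15438.3 km; running total=37742.2 km
Leg 3 bearing: y=sinΔλ·cosφ2=0.65608936, x=cosφ1·sinφ2-sinφ1·cosφ2·cosΔλ=0.05226832; θ=atan2(y, x)=85.4451° ≈ 85.4°
Leg 4: φ1=-0.4568225, φ2=-0.5920541, Δφ=-0.1352316, Δλ=-0.1686145 rad; a=sin²(Δφ/2)+cosφ1·cosφ2·sin²(Δλ/2)=0.0098455733; c=2·atan2(√a, √(1-a))=0.198776818; dist=6371·c=1266.407 ≈ 1266.4 km; running total=39008.6 km
Leg 4 bearing: y=sinΔλ·cosφ2=-0.13925362, x=cosφ1·sinφ2-sinφ1·cosφ2·cosΔλ=-0.14001064; θ=atan2(y, x)=-135.1553° <0 so +360° → 224.8447° ≈ 224.8°

Leg 1: dist=11271.3 km, bearing=298.5°
Leg 2: dist=11032.6 km, bearing=327.4°
Leg 3: dist=15438.3 km, bearing=85.4°
Leg 4: dist=1266.4 km, bearing=224.8°
Total: 39008.6 km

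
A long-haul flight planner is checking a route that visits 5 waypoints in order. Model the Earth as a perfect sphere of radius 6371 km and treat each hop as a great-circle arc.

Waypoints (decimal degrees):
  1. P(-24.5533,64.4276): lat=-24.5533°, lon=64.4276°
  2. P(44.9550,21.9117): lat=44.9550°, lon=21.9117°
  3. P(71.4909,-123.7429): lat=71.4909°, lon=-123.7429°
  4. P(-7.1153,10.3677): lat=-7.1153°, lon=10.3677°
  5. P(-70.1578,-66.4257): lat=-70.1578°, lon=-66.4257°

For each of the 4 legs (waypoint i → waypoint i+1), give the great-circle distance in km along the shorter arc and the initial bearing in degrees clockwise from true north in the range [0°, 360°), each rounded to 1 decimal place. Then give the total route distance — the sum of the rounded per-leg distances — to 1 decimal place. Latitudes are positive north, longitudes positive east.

Leg 1: dist=8849.0 km, bearing=330.9°
Leg 2: dist=6785.0 km, bearing=348.2°
Leg 3: dist=12195.6 km, bearing=49.2°
Leg 4: dist=8767.2 km, bearing=199.7°
Total: 36596.8 km

Leg 1: φ1=-0.4285359, φ2=0.7846128, Δφ=1.2131487, Δλ=-0.7420424 rad; a=sin²(Δφ/2)+cosφ1·cosφ2·sin²(Δλ/2)=0.4095780702; c=2·atan2(√a, √(1-a))=1.388951937; dist=6371·c=8849.013 ≈ 8849.0 km; running total=8849.0 km
Leg 1 bearing: y=sinΔλ·cosφ2=-0.47823423, x=cosφ1·sinφ2-sinφ1·cosφ2·cosΔλ=0.85941114; θ=atan2(y, x)=-29.0945° <0 so +360° → 330.9055° ≈ 330.9°
Leg 2: φ1=0.7846128, φ2=1.2477516, Δφ=0.4631388, Δλ=-2.5421523 rad; a=sin²(Δφ/2)+cosφ1·cosφ2·sin²(Δλ/2)=0.2577399196; c=2·atan2(√a, √(1-a))=1.064981768; dist=6371·c=6784.999 ≈ 6785.0 km; running total=15634.0 km
Leg 2 bearing: y=sinΔλ·cosφ2=-0.17910206, x=cosφ1·sinφ2-sinφ1·cosφ2·cosΔλ=0.85624918; θ=atan2(y, x)=-11.8143° <0 so +360° → 348.1857° ≈ 348.2°
Leg 3: φ1=1.2477516, φ2=-0.1241854, Δφ=-1.3719370, Δλ=2.3406715 rad; a=sin²(Δφ/2)+cosφ1·cosφ2·sin²(Δλ/2)=0.6683604728; c=2·atan2(√a, √(1-a))=1.914228635; dist=6371·c=12195.551 ≈ 12195.6 km; running total=27829.6 km
Leg 3 bearing: y=sinΔλ·cosφ2=0.71246816, x=cosφ1·sinφ2-sinφ1·cosφ2·cosΔλ=0.61563635; θ=atan2(y, x)=49.1700° ≈ 49.2°
Leg 4: φ1=-0.1241854, φ2=-1.2244846, Δφ=-1.1002992, Δλ=-1.3402977 rad; a=sin²(Δφ/2)+cosφ1·cosφ2·sin²(Δλ/2)=0.4032685888; c=2·atan2(√a, √(1-a))=1.376105897; dist=6371·c=8767.171 ≈ 8767.2 km; running total=36596.8 km
Leg 4 bearing: y=sinΔλ·cosφ2=-0.33045375, x=cosφ1·sinφ2-sinφ1·cosφ2·cosΔλ=-0.92378161; θ=atan2(y, x)=-160.3169° <0 so +360° → 199.6831° ≈ 199.7°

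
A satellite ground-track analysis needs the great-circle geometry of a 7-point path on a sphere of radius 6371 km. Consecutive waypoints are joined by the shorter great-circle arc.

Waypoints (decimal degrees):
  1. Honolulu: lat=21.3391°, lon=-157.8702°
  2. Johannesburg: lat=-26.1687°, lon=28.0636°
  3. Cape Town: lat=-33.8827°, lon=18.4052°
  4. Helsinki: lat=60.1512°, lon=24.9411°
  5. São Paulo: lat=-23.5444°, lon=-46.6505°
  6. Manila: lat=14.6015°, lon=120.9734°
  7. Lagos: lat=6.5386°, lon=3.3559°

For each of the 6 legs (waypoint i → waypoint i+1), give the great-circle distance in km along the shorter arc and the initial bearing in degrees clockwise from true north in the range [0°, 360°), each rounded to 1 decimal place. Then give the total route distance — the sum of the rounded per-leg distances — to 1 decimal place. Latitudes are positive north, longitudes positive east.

Leg 1: dist=19207.2 km, bearing=227.2°
Leg 2: dist=1263.8 km, bearing=225.0°
Leg 3: dist=10473.2 km, bearing=3.3°
Leg 4: dist=11305.9 km, bearing=242.7°
Leg 5: dist=18379.5 km, bearing=125.2°
Leg 6: dist=12747.8 km, bearing=284.4°
Total: 73377.4 km

Leg 1: φ1=0.3724376, φ2=-0.4567300, Δφ=-0.8291675, Δλ=3.2451570 rad; a=sin²(Δφ/2)+cosφ1·cosφ2·sin²(Δλ/2)=0.9959851876; c=2·atan2(√a, √(1-a))=3.014782609; dist=6371·c=19207.180 ≈ 19207.2 km; running total=19207.2 km
Leg 1 bearing: y=sinΔλ·cosφ2=-0.09278288, x=cosφ1·sinφ2-sinφ1·cosφ2·cosΔλ=-0.08594250; θ=atan2(y, x)=-132.8082° <0 so +360° → 227.1918° ≈ 227.2°
Leg 2: φ1=-0.4567300, φ2=-0.5913647, Δφ=-0.1346347, Δλ=-0.1685709 rad; a=sin²(Δφ/2)+cosφ1·cosφ2·sin²(Δλ/2)=0.0098053842; c=2·atan2(√a, √(1-a))=0.198369366; dist=6371·c=1263.811 ≈ 1263.8 km; running total=20471.0 km
Leg 2 bearing: y=sinΔλ·cosφ2=-0.13928245, x=cosφ1·sinφ2-sinφ1·cosφ2·cosΔλ=-0.13941791; θ=atan2(y, x)=-135.0278° <0 so +360° → 224.9722° ≈ 225.0°
Leg 3: φ1=-0.5913647, φ2=1.0498365, Δφ=1.6412012, Δλ=0.1140730 rad; a=sin²(Δφ/2)+cosφ1·cosφ2·sin²(Δλ/2)=0.5365160652; c=2·atan2(√a, √(1-a))=1.643893535; dist=6371·c=10473.246 ≈ 10473.2 km; running total=30944.2 km
Leg 3 bearing: y=sinΔλ·cosφ2=0.05665253, x=cosφ1·sinφ2-sinφ1·cosφ2·cosΔλ=0.99571924; θ=atan2(y, x)=3.2564° ≈ 3.3°
Leg 4: φ1=1.0498365, φ2=-0.4109273, Δφ=-1.4607638, Δλ=-1.2495091 rad; a=sin²(Δφ/2)+cosφ1·cosφ2·sin²(Δλ/2)=0.6011903183; c=2·atan2(√a, √(1-a))=1.774584580; dist=6371·c=11305.878 ≈ 11305.9 km; running total=42250.1 km
Leg 4 bearing: y=sinΔλ·cosφ2=-0.86984041, x=cosφ1·sinφ2-sinφ1·cosφ2·cosΔλ=-0.44991082; θ=atan2(y, x)=-117.3495° <0 so +360° → 242.6505° ≈ 242.7°
Leg 5: φ1=-0.4109273, φ2=0.2548443, Δφ=0.6657716, Δλ=2.9255890 rad; a=sin²(Δφ/2)+cosφ1·cosφ2·sin²(Δλ/2)=0.9836140674; c=2·atan2(√a, √(1-a))=2.884873175; dist=6371·c=18379.527 ≈ 18379.5 km; running total=60629.6 km
Leg 5 bearing: y=sinΔλ·cosφ2=0.20740567, x=cosφ1·sinφ2-sinφ1·cosφ2·cosΔλ=-0.14646715; θ=atan2(y, x)=125.2292° ≈ 125.2°
Leg 6: φ1=0.2548443, φ2=0.1141201, Δφ=-0.1407242, Δλ=-2.0528126 rad; a=sin²(Δφ/2)+cosφ1·cosφ2·sin²(Δλ/2)=0.7084850329; c=2·atan2(√a, √(1-a))=2.000905534; dist=6371·c=12747.769 ≈ 12747.8 km; running total=73377.4 km
Leg 6 bearing: y=sinΔλ·cosφ2=-0.88029852, x=cosφ1·sinφ2-sinφ1·cosφ2·cosΔλ=0.22629732; θ=atan2(y, x)=-75.5832° <0 so +360° → 284.4168° ≈ 284.4°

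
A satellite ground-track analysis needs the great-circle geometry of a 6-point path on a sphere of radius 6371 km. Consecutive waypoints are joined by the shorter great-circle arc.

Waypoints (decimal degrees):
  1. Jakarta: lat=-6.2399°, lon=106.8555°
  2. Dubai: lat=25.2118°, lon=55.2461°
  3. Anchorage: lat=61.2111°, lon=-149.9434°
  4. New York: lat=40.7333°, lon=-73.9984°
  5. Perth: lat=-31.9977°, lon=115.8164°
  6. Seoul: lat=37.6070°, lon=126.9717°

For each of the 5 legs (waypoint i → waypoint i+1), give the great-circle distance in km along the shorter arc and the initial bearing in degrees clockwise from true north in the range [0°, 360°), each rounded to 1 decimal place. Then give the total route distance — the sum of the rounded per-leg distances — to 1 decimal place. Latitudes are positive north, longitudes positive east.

Leg 1: φ1=-0.1089068, φ2=0.4400289, Δφ=0.5489357, Δλ=-0.9007540 rad; a=sin²(Δφ/2)+cosφ1·cosφ2·sin²(Δλ/2)=0.2438835682; c=2·atan2(√a, √(1-a))=1.033013706; dist=6371·c=6581.330 ≈ 6581.3 km; running total=6581.3 km
Leg 1 bearing: y=sinΔλ·cosφ2=-0.70913049, x=cosφ1·sinφ2-sinφ1·cosφ2·cosΔλ=0.48451154; θ=atan2(y, x)=-55.6573° <0 so +360° → 304.3427° ≈ 304.3°
Leg 2: φ1=0.4400289, φ2=1.0683352, Δφ=0.6283063, Δλ=-3.5812324 rad; a=sin²(Δφ/2)+cosφ1·cosφ2·sin²(Δλ/2)=0.5104790043; c=2·atan2(√a, √(1-a))=1.591755870; dist=6371·c=10141.077 ≈ 10141.1 km; running total=16722.4 km
Leg 2 bearing: y=sinΔλ·cosφ2=0.20496859, x=cosφ1·sinφ2-sinφ1·cosφ2·cosΔλ=0.97854414; θ=atan2(y, x)=11.8303° ≈ 11.8°
Leg 3: φ1=1.0683352, φ2=0.7109302, Δφ=-0.3574050, Δλ=1.3254903 rad; a=sin²(Δφ/2)+cosφ1·cosφ2·sin²(Δλ/2)=0.1697461244; c=2·atan2(√a, √(1-a))=0.849301504; dist=6371·c=5410.900 ≈ 5410.9 km; running total=22133.3 km
Leg 3 bearing: y=sinΔλ·cosφ2=0.73507033, x=cosφ1·sinφ2-sinφ1·cosφ2·cosΔλ=0.15297423; θ=atan2(y, x)=78.2441° ≈ 78.2°
Leg 4: φ1=0.7109302, φ2=-0.5584652, Δφ=-1.2693954, Δλ=3.3128932 rad; a=sin²(Δφ/2)+cosφ1·cosφ2·sin²(Δλ/2)=0.9894970647; c=2·atan2(√a, √(1-a))=2.936264494; dist=6371·c=18706.941 ≈ 18706.9 km; running total=40840.2 km
Leg 4 bearing: y=sinΔλ·cosφ2=-0.14456532, x=cosφ1·sinφ2-sinφ1·cosφ2·cosΔλ=0.14377539; θ=atan2(y, x)=-45.1570° <0 so +360° → 314.8430° ≈ 314.8°
Leg 5: φ1=-0.5584652, φ2=0.6563660, Δφ=1.2148312, Δλ=0.1946967 rad; a=sin²(Δφ/2)+cosφ1·cosφ2·sin²(Δλ/2)=0.3320992870; c=2·atan2(√a, √(1-a))=1.228340394; dist=6371·c=7825.757 ≈ 7825.8 km; running total=48666.0 km
Leg 5 bearing: y=sinΔλ·cosφ2=0.15326905, x=cosφ1·sinφ2-sinφ1·cosφ2·cosΔλ=0.92937936; θ=atan2(y, x)=9.3647° ≈ 9.4°

Leg 1: dist=6581.3 km, bearing=304.3°
Leg 2: dist=10141.1 km, bearing=11.8°
Leg 3: dist=5410.9 km, bearing=78.2°
Leg 4: dist=18706.9 km, bearing=314.8°
Leg 5: dist=7825.8 km, bearing=9.4°
Total: 48666.0 km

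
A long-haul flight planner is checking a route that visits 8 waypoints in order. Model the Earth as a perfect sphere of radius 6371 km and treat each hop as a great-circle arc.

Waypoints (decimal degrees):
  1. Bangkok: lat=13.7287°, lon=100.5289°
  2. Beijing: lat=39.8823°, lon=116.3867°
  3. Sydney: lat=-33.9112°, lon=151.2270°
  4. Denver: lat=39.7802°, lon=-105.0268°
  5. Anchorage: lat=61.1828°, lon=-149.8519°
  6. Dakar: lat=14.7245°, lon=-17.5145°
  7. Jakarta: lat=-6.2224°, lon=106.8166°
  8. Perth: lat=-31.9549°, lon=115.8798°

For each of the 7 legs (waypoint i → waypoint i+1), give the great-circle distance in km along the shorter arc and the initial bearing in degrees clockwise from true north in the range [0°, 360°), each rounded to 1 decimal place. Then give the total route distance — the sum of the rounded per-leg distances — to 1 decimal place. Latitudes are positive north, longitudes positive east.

Leg 1: dist=3294.6 km, bearing=25.1°
Leg 2: dist=8951.9 km, bearing=151.3°
Leg 3: dist=13406.3 km, bearing=60.1°
Leg 4: dist=3845.1 km, bearing=323.2°
Leg 5: dist=10589.9 km, bearing=45.9°
Leg 6: dist=13870.0 km, bearing=87.4°
Leg 7: dist=3012.2 km, bearing=162.9°
Total: 56970.0 km

Leg 1: φ1=0.2396110, φ2=0.6960774, Δφ=0.4564664, Δλ=0.2767708 rad; a=sin²(Δφ/2)+cosφ1·cosφ2·sin²(Δλ/2)=0.0653768583; c=2·atan2(√a, √(1-a))=0.517120627; dist=6371·c=3294.576 ≈ 3294.6 km; running total=3294.6 km
Leg 1 bearing: y=sinΔλ·cosφ2=0.20968262, x=cosφ1·sinφ2-sinφ1·cosφ2·cosΔλ=0.44770983; θ=atan2(y, x)=25.0958° ≈ 25.1°
Leg 2: φ1=0.6960774, φ2=-0.5918621, Δφ=-1.2879395, Δλ=0.6080779 rad; a=sin²(Δφ/2)+cosφ1·cosφ2·sin²(Δλ/2)=0.4175272864; c=2·atan2(√a, √(1-a))=1.405093646; dist=6371·c=8951.852 ≈ 8951.9 km; running total=12246.5 km
Leg 2 bearing: y=sinΔλ·cosφ2=0.47411625, x=cosφ1·sinφ2-sinφ1·cosφ2·cosΔλ=-0.86487386; θ=atan2(y, x)=151.2688° ≈ 151.3°
Leg 3: φ1=-0.5918621, φ2=0.6942955, Δφ=1.2861576, Δλ=-4.4724725 rad; a=sin²(Δφ/2)+cosφ1·cosφ2·sin²(Δλ/2)=0.7542625279; c=2·atan2(√a, √(1-a))=2.104267283; dist=6371·c=13406.287 ≈ 13406.3 km; running total=25652.8 km
Leg 3 bearing: y=sinΔλ·cosφ2=0.74649304, x=cosφ1·sinφ2-sinφ1·cosφ2·cosΔλ=0.42912749; θ=atan2(y, x)=60.1072° ≈ 60.1°
Leg 4: φ1=0.6942955, φ2=1.0678413, Δφ=0.3735458, Δλ=-0.7823456 rad; a=sin²(Δφ/2)+cosφ1·cosφ2·sin²(Δλ/2)=0.0883297189; c=2·atan2(√a, √(1-a))=0.603524233; dist=6371·c=3845.053 ≈ 3845.1 km; running total=29497.9 km
Leg 4 bearing: y=sinΔλ·cosφ2=-0.33979527, x=cosφ1·sinφ2-sinφ1·cosφ2·cosΔλ=0.45458717; θ=atan2(y, x)=-36.7774° <0 so +360° → 323.2226° ≈ 323.2°
Leg 5: φ1=1.0678413, φ2=0.2569910, Δφ=-0.8108503, Δλ=2.3097234 rad; a=sin²(Δφ/2)+cosφ1·cosφ2·sin²(Δλ/2)=0.5456395847; c=2·atan2(√a, √(1-a))=1.662202729; dist=6371·c=10589.894 ≈ 10589.9 km; running total=40087.8 km
Leg 5 bearing: y=sinΔλ·cosφ2=0.71491595, x=cosφ1·sinφ2-sinφ1·cosφ2·cosΔλ=0.69322673; θ=atan2(y, x)=45.8824° ≈ 45.9°
Leg 6: φ1=0.2569910, φ2=-0.1086014, Δφ=-0.3655924, Δλ=2.1699871 rad; a=sin²(Δφ/2)+cosφ1·cosφ2·sin²(Δλ/2)=0.7848943385; c=2·atan2(√a, √(1-a))=2.177045010; dist=6371·c=13869.954 ≈ 13870.0 km; running total=53957.8 km
Leg 6 bearing: y=sinΔλ·cosφ2=0.82092727, x=cosφ1·sinφ2-sinφ1·cosφ2·cosΔλ=0.03767327; θ=atan2(y, x)=87.3725° ≈ 87.4°
Leg 7: φ1=-0.1086014, φ2=-0.5577182, Δφ=-0.4491168, Δλ=0.1581827 rad; a=sin²(Δφ/2)+cosφ1·cosφ2·sin²(Δλ/2)=0.0548498152; c=2·atan2(√a, √(1-a))=0.472791971; dist=6371·c=3012.158 ≈ 3012.2 km; running total=56970.0 km
Leg 7 bearing: y=sinΔλ·cosφ2=0.13365346, x=cosφ1·sinφ2-sinφ1·cosφ2·cosΔλ=-0.43531828; θ=atan2(y, x)=162.9322° ≈ 162.9°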